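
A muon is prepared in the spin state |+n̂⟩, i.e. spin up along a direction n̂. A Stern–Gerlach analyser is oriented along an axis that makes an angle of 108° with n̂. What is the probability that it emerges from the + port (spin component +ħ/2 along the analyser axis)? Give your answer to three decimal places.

For spin-½, the probability of finding spin-up along an axis at angle θ to the initial spin direction is cos²(θ/2); spin-down is sin²(θ/2).
θ = 108°, so P = cos²(54°) ≈ 0.345.

0.345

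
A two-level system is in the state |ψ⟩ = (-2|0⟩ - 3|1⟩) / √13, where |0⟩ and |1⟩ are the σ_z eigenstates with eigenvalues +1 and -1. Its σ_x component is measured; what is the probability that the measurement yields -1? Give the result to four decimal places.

0.0385

|-x⟩ = (|0⟩ - |1⟩)/√2, so ⟨-x|ψ⟩ = (1) / (√2·√13).
P = |1|² / 26 = 1/26.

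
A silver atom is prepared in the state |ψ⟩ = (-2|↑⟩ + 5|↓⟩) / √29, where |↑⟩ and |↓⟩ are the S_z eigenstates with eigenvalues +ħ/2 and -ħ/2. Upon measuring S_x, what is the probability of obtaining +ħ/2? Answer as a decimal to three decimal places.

0.155

|+x⟩ = (|↑⟩ + |↓⟩)/√2, so ⟨+x|ψ⟩ = (3) / (√2·√29).
P = |3|² / 58 = 9/58.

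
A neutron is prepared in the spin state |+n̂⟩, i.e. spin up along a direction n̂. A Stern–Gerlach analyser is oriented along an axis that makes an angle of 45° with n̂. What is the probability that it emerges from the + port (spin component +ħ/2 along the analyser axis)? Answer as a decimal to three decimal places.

For spin-½, the probability of finding spin-up along an axis at angle θ to the initial spin direction is cos²(θ/2); spin-down is sin²(θ/2).
θ = 45°, so P = cos²(22.5°) ≈ 0.854.

0.854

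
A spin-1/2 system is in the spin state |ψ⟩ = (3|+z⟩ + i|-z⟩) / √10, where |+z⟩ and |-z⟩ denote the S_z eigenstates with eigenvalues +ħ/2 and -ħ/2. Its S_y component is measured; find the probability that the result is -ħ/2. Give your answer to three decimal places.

|-y⟩ = (|+z⟩ - i|-z⟩)/√2, so ⟨-y|ψ⟩ = (2) / (√2·√10).
P = |2|² / 20 = 4/20.

0.200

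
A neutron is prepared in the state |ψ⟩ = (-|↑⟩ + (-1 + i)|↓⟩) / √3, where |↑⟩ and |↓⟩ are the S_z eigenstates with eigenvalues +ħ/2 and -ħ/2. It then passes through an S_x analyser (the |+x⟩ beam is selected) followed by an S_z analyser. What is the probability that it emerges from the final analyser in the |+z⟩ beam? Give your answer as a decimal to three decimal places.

0.417

First analyser (S_x): P(|+x⟩) = |⟨+x|ψ⟩|² = 5/6.
After stage 1 the state is |+x⟩; P(|+z⟩) = |⟨+z|+x⟩|² = 1/2.
Joint probability = 5/6 × 1/2 = 0.417.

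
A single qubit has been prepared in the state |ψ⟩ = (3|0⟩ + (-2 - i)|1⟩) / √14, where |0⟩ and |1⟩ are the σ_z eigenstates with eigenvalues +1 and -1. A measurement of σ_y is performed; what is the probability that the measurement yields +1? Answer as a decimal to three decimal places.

0.286

|+y⟩ = (|0⟩ + i|1⟩)/√2, so ⟨+y|ψ⟩ = (2 + 2i) / (√2·√14).
P = |2 + 2i|² / 28 = 8/28.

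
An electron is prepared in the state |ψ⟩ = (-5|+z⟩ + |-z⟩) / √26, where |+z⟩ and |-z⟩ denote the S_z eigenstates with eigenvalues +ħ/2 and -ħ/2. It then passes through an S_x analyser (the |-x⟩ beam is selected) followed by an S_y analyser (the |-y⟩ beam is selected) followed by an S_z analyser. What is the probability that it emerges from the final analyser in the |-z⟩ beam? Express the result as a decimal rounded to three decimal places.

0.173

First analyser (S_x): P(|-x⟩) = |⟨-x|ψ⟩|² = 36/52.
After stage 1 the state is |-x⟩; P(|-y⟩) = |⟨-y|-x⟩|² = 1/2.
After stage 2 the state is |-y⟩; P(|-z⟩) = |⟨-z|-y⟩|² = 1/2.
Joint probability = 36/52 × 1/2 × 1/2 = 0.173.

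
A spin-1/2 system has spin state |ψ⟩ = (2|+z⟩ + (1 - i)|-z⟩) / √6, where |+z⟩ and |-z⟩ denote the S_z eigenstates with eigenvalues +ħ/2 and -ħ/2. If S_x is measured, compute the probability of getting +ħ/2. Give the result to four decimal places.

0.8333

|+x⟩ = (|+z⟩ + |-z⟩)/√2, so ⟨+x|ψ⟩ = (3 - i) / (√2·√6).
P = |3 - i|² / 12 = 10/12.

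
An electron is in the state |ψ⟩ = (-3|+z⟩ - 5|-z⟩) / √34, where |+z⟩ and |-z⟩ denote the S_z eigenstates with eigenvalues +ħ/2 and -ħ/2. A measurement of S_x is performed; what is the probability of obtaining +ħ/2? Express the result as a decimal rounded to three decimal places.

0.941

|+x⟩ = (|+z⟩ + |-z⟩)/√2, so ⟨+x|ψ⟩ = (-8) / (√2·√34).
P = |-8|² / 68 = 64/68.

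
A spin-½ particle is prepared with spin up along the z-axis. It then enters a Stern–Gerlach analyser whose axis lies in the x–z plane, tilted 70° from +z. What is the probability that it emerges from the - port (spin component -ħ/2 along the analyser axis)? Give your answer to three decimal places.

For spin-½, the probability of finding spin-up along an axis at angle θ to the initial spin direction is cos²(θ/2); spin-down is sin²(θ/2).
θ = 70°, so P = sin²(35°) ≈ 0.329.

0.329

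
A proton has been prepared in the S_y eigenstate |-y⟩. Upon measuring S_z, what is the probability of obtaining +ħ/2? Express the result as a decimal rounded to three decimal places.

In the S_z basis, |-y⟩ = (|↑⟩ - i|↓⟩)/√2 and |+z⟩ = |↑⟩.
|⟨+z|-y⟩|² = 1/2.

0.500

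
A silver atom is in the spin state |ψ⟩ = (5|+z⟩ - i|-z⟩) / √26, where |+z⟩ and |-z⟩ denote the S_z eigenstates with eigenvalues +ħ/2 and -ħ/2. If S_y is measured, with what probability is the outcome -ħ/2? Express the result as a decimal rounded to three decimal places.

|-y⟩ = (|+z⟩ - i|-z⟩)/√2, so ⟨-y|ψ⟩ = (6) / (√2·√26).
P = |6|² / 52 = 36/52.

0.692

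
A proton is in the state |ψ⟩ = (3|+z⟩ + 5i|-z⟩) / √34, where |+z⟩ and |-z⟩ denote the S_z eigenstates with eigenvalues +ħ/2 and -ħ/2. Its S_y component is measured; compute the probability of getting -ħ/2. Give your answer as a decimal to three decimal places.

|-y⟩ = (|+z⟩ - i|-z⟩)/√2, so ⟨-y|ψ⟩ = (-2) / (√2·√34).
P = |-2|² / 68 = 4/68.

0.059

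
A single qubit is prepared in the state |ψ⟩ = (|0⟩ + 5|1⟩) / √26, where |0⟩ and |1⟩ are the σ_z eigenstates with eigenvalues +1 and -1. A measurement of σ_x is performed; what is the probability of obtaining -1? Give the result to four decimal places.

|-x⟩ = (|0⟩ - |1⟩)/√2, so ⟨-x|ψ⟩ = (-4) / (√2·√26).
P = |-4|² / 52 = 16/52.

0.3077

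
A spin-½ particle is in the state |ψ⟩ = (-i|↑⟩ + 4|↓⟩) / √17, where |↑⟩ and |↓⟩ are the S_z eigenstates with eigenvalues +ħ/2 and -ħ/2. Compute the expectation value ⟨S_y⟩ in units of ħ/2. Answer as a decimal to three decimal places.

0.471

⟨σ_y⟩ = 2 Im(a* b)/(|a|²+|b|²) with a = -i, b = 4.
a* b = 4i, so ⟨σ_y⟩ = 8/17.
⟨S_y⟩ = (ħ/2)·⟨σ_y⟩.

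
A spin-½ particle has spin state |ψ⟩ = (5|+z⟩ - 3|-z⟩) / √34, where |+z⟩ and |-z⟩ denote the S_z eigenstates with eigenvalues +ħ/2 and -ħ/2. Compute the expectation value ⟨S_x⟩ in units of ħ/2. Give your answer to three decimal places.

-0.882

⟨σ_x⟩ = 2 Re(a* b)/(|a|²+|b|²) with a = 5, b = -3.
a* b = -15, so ⟨σ_x⟩ = -30/34.
⟨S_x⟩ = (ħ/2)·⟨σ_x⟩.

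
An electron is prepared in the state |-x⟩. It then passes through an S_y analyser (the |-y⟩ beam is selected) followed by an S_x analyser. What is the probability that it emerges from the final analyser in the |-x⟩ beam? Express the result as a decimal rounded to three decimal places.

First analyser (S_y): from |-x⟩, P(|-y⟩) = 1/2.
After stage 1 the state is |-y⟩; P(|-x⟩) = |⟨-x|-y⟩|² = 1/2.
Joint probability = 1/2 × 1/2 = 0.250.

0.250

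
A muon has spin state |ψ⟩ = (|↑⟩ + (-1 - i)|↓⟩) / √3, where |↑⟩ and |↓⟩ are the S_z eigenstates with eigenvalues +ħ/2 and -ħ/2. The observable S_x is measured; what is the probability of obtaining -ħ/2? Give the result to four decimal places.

|-x⟩ = (|↑⟩ - |↓⟩)/√2, so ⟨-x|ψ⟩ = (2 + i) / (√2·√3).
P = |2 + i|² / 6 = 5/6.

0.8333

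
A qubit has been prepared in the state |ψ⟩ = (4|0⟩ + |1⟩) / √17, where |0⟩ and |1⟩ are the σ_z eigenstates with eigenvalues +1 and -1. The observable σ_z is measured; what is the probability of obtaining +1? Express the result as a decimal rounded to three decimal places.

The +1 outcome corresponds to |0⟩. Its amplitude in |ψ⟩ is 4/√17.
P = |4|² / 17 = 16/17.

0.941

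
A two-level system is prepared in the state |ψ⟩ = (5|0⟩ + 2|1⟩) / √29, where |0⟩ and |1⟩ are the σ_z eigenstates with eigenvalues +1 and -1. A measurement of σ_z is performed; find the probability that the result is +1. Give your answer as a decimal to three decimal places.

0.862

The +1 outcome corresponds to |0⟩. Its amplitude in |ψ⟩ is 5/√29.
P = |5|² / 29 = 25/29.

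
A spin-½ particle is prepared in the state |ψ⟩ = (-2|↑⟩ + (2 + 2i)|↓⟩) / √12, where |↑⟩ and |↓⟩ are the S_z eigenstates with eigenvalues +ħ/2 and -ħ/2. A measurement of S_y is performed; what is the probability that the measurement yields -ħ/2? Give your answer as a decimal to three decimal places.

0.833

|-y⟩ = (|↑⟩ - i|↓⟩)/√2, so ⟨-y|ψ⟩ = (-4 + 2i) / (√2·√12).
P = |-4 + 2i|² / 24 = 20/24.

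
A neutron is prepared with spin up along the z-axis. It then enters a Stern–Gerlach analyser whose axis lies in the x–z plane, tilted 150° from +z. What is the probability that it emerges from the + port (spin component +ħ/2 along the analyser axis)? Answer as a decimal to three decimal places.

0.067

For spin-½, the probability of finding spin-up along an axis at angle θ to the initial spin direction is cos²(θ/2); spin-down is sin²(θ/2).
θ = 150°, so P = cos²(75°) ≈ 0.067.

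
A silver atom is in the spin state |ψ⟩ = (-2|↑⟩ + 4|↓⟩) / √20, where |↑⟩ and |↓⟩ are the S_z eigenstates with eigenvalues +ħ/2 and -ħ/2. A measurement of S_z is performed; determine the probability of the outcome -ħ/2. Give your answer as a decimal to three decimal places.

0.800

The -ħ/2 outcome corresponds to |↓⟩. Its amplitude in |ψ⟩ is 4/√20.
P = |4|² / 20 = 16/20.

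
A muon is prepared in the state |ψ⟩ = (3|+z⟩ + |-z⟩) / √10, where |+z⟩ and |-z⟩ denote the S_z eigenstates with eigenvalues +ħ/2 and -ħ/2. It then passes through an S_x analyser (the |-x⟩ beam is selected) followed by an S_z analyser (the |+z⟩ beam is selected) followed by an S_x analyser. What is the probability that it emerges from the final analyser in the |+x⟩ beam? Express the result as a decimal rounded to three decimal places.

First analyser (S_x): P(|-x⟩) = |⟨-x|ψ⟩|² = 4/20.
After stage 1 the state is |-x⟩; P(|+z⟩) = |⟨+z|-x⟩|² = 1/2.
After stage 2 the state is |+z⟩; P(|+x⟩) = |⟨+x|+z⟩|² = 1/2.
Joint probability = 4/20 × 1/2 × 1/2 = 0.050.

0.050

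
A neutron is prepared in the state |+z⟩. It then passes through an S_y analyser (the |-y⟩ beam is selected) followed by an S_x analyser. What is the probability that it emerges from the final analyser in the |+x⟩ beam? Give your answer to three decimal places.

0.250

First analyser (S_y): from |+z⟩, P(|-y⟩) = 1/2.
After stage 1 the state is |-y⟩; P(|+x⟩) = |⟨+x|-y⟩|² = 1/2.
Joint probability = 1/2 × 1/2 = 0.250.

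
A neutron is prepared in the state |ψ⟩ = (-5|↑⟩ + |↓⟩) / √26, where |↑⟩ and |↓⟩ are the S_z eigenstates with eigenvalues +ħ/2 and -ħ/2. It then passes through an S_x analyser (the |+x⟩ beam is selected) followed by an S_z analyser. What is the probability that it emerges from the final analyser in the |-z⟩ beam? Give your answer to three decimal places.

0.154

First analyser (S_x): P(|+x⟩) = |⟨+x|ψ⟩|² = 16/52.
After stage 1 the state is |+x⟩; P(|-z⟩) = |⟨-z|+x⟩|² = 1/2.
Joint probability = 16/52 × 1/2 = 0.154.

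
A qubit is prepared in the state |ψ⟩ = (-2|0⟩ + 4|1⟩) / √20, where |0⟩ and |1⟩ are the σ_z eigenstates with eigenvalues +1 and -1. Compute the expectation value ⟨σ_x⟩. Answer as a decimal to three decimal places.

-0.800

⟨σ_x⟩ = 2 Re(a* b)/(|a|²+|b|²) with a = -2, b = 4.
a* b = -8, so ⟨σ_x⟩ = -16/20.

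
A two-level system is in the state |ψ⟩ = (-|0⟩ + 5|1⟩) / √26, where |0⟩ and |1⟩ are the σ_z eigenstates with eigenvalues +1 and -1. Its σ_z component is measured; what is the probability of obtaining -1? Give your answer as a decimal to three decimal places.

0.962

The -1 outcome corresponds to |1⟩. Its amplitude in |ψ⟩ is 5/√26.
P = |5|² / 26 = 25/26.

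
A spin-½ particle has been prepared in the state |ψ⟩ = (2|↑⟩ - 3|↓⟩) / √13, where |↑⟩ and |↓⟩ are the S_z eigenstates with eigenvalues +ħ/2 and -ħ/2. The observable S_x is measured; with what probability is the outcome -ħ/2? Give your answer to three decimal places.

|-x⟩ = (|↑⟩ - |↓⟩)/√2, so ⟨-x|ψ⟩ = (5) / (√2·√13).
P = |5|² / 26 = 25/26.

0.962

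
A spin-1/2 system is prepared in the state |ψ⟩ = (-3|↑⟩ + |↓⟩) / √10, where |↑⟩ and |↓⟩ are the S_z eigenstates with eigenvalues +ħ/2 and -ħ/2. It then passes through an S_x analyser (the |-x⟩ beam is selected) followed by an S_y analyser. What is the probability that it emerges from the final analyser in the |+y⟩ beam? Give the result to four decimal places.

First analyser (S_x): P(|-x⟩) = |⟨-x|ψ⟩|² = 16/20.
After stage 1 the state is |-x⟩; P(|+y⟩) = |⟨+y|-x⟩|² = 1/2.
Joint probability = 16/20 × 1/2 = 0.4000.

0.4000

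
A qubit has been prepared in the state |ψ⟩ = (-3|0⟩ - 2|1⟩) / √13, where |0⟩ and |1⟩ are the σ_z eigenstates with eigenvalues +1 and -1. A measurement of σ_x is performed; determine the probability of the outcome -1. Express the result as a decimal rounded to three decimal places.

0.038

|-x⟩ = (|0⟩ - |1⟩)/√2, so ⟨-x|ψ⟩ = (-1) / (√2·√13).
P = |-1|² / 26 = 1/26.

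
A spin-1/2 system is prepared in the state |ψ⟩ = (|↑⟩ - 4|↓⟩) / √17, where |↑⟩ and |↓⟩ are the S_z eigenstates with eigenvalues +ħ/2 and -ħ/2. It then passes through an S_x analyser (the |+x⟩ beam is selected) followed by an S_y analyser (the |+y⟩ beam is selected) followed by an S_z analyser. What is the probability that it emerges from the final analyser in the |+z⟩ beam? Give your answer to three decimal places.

0.066

First analyser (S_x): P(|+x⟩) = |⟨+x|ψ⟩|² = 9/34.
After stage 1 the state is |+x⟩; P(|+y⟩) = |⟨+y|+x⟩|² = 1/2.
After stage 2 the state is |+y⟩; P(|+z⟩) = |⟨+z|+y⟩|² = 1/2.
Joint probability = 9/34 × 1/2 × 1/2 = 0.066.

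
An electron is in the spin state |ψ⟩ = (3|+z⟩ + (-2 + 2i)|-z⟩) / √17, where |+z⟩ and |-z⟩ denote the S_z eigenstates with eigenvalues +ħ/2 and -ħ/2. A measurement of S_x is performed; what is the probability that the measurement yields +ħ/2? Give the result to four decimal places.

|+x⟩ = (|+z⟩ + |-z⟩)/√2, so ⟨+x|ψ⟩ = (1 + 2i) / (√2·√17).
P = |1 + 2i|² / 34 = 5/34.

0.1471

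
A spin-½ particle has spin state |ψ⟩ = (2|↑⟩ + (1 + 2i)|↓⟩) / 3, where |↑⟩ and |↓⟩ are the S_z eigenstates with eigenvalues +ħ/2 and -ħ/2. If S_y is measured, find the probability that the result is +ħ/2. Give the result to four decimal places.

|+y⟩ = (|↑⟩ + i|↓⟩)/√2, so ⟨+y|ψ⟩ = (4 - i) / (√2·3).
P = |4 - i|² / 18 = 17/18.

0.9444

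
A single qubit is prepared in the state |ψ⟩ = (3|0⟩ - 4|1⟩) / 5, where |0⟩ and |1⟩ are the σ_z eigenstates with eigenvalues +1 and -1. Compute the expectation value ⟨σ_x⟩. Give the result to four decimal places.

-0.9600

⟨σ_x⟩ = 2 Re(a* b)/(|a|²+|b|²) with a = 3, b = -4.
a* b = -12, so ⟨σ_x⟩ = -24/25.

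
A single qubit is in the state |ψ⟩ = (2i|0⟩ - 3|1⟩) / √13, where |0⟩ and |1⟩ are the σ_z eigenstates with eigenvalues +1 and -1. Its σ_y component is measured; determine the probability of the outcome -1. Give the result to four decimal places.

0.0385

|-y⟩ = (|0⟩ - i|1⟩)/√2, so ⟨-y|ψ⟩ = (-i) / (√2·√13).
P = |-i|² / 26 = 1/26.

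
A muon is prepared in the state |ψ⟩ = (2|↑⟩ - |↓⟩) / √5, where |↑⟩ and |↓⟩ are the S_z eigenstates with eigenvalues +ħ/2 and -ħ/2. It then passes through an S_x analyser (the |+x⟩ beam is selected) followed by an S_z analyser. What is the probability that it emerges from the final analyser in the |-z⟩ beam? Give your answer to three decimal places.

0.050

First analyser (S_x): P(|+x⟩) = |⟨+x|ψ⟩|² = 1/10.
After stage 1 the state is |+x⟩; P(|-z⟩) = |⟨-z|+x⟩|² = 1/2.
Joint probability = 1/10 × 1/2 = 0.050.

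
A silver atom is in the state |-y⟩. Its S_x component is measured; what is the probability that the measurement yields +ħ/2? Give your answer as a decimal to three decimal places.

In the S_z basis, |-y⟩ = (|+z⟩ - i|-z⟩)/√2 and |+x⟩ = (|+z⟩ + |-z⟩)/√2.
|⟨+x|-y⟩|² = 1/2.

0.500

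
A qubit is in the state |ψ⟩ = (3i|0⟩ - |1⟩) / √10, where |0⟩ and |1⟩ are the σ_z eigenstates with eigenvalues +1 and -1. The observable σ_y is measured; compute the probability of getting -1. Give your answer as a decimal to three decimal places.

0.200

|-y⟩ = (|0⟩ - i|1⟩)/√2, so ⟨-y|ψ⟩ = (2i) / (√2·√10).
P = |2i|² / 20 = 4/20.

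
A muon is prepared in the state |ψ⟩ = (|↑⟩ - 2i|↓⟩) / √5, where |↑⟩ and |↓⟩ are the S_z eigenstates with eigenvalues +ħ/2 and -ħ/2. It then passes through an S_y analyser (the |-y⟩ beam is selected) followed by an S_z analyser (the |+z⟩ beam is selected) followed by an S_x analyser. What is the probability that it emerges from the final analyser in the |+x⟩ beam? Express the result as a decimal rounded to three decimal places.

0.225

First analyser (S_y): P(|-y⟩) = |⟨-y|ψ⟩|² = 9/10.
After stage 1 the state is |-y⟩; P(|+z⟩) = |⟨+z|-y⟩|² = 1/2.
After stage 2 the state is |+z⟩; P(|+x⟩) = |⟨+x|+z⟩|² = 1/2.
Joint probability = 9/10 × 1/2 × 1/2 = 0.225.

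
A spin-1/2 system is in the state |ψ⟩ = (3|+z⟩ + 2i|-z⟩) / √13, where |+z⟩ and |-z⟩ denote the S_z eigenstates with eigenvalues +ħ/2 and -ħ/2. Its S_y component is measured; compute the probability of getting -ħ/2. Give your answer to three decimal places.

|-y⟩ = (|+z⟩ - i|-z⟩)/√2, so ⟨-y|ψ⟩ = (1) / (√2·√13).
P = |1|² / 26 = 1/26.

0.038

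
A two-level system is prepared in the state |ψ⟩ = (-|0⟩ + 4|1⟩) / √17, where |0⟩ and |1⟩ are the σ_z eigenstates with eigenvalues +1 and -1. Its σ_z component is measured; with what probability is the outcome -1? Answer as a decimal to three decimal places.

0.941

The -1 outcome corresponds to |1⟩. Its amplitude in |ψ⟩ is 4/√17.
P = |4|² / 17 = 16/17.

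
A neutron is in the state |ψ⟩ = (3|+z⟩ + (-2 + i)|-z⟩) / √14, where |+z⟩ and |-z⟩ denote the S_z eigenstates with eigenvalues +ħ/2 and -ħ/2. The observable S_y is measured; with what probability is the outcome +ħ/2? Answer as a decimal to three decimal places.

|+y⟩ = (|+z⟩ + i|-z⟩)/√2, so ⟨+y|ψ⟩ = (4 + 2i) / (√2·√14).
P = |4 + 2i|² / 28 = 20/28.

0.714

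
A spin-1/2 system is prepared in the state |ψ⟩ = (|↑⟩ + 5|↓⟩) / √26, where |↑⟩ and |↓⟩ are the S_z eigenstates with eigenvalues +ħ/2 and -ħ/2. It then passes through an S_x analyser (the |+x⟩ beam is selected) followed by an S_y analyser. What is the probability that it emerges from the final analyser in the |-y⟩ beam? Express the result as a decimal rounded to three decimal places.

0.346

First analyser (S_x): P(|+x⟩) = |⟨+x|ψ⟩|² = 36/52.
After stage 1 the state is |+x⟩; P(|-y⟩) = |⟨-y|+x⟩|² = 1/2.
Joint probability = 36/52 × 1/2 = 0.346.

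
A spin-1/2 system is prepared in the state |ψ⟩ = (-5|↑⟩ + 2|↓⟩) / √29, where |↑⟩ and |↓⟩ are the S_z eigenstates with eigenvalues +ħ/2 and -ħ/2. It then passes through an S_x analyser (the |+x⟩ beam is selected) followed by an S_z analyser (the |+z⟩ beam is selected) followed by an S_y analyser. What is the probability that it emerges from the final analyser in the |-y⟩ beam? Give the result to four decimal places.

0.0388

First analyser (S_x): P(|+x⟩) = |⟨+x|ψ⟩|² = 9/58.
After stage 1 the state is |+x⟩; P(|+z⟩) = |⟨+z|+x⟩|² = 1/2.
After stage 2 the state is |+z⟩; P(|-y⟩) = |⟨-y|+z⟩|² = 1/2.
Joint probability = 9/58 × 1/2 × 1/2 = 0.0388.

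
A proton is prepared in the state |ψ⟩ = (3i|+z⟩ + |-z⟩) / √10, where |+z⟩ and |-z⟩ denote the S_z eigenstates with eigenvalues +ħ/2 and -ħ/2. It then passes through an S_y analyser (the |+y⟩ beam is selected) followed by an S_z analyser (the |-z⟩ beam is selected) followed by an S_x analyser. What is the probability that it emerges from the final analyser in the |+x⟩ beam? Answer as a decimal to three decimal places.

First analyser (S_y): P(|+y⟩) = |⟨+y|ψ⟩|² = 4/20.
After stage 1 the state is |+y⟩; P(|-z⟩) = |⟨-z|+y⟩|² = 1/2.
After stage 2 the state is |-z⟩; P(|+x⟩) = |⟨+x|-z⟩|² = 1/2.
Joint probability = 4/20 × 1/2 × 1/2 = 0.050.

0.050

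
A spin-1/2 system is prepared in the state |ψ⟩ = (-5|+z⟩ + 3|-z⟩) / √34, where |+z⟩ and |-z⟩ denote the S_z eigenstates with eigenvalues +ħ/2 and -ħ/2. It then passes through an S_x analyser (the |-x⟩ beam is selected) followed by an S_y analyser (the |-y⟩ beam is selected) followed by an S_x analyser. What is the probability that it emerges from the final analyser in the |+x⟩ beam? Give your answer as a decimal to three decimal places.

0.235

First analyser (S_x): P(|-x⟩) = |⟨-x|ψ⟩|² = 64/68.
After stage 1 the state is |-x⟩; P(|-y⟩) = |⟨-y|-x⟩|² = 1/2.
After stage 2 the state is |-y⟩; P(|+x⟩) = |⟨+x|-y⟩|² = 1/2.
Joint probability = 64/68 × 1/2 × 1/2 = 0.235.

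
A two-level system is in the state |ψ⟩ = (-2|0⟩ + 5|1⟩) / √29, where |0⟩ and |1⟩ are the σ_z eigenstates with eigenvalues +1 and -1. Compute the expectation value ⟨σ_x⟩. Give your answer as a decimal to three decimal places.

⟨σ_x⟩ = 2 Re(a* b)/(|a|²+|b|²) with a = -2, b = 5.
a* b = -10, so ⟨σ_x⟩ = -20/29.

-0.690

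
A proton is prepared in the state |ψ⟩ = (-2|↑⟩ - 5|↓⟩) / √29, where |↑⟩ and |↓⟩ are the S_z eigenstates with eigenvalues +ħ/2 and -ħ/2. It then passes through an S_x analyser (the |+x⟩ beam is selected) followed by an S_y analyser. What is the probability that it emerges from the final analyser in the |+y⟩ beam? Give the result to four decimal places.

0.4224

First analyser (S_x): P(|+x⟩) = |⟨+x|ψ⟩|² = 49/58.
After stage 1 the state is |+x⟩; P(|+y⟩) = |⟨+y|+x⟩|² = 1/2.
Joint probability = 49/58 × 1/2 = 0.4224.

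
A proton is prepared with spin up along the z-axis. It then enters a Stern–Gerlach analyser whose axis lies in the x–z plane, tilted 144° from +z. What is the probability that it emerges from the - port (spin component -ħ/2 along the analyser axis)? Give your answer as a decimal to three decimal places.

0.905

For spin-½, the probability of finding spin-up along an axis at angle θ to the initial spin direction is cos²(θ/2); spin-down is sin²(θ/2).
θ = 144°, so P = sin²(72°) ≈ 0.905.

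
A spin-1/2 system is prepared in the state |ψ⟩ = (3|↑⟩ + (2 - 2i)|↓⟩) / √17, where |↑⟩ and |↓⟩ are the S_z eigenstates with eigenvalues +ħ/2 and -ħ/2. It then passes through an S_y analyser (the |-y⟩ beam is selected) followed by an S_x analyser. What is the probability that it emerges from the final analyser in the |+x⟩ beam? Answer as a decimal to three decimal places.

First analyser (S_y): P(|-y⟩) = |⟨-y|ψ⟩|² = 29/34.
After stage 1 the state is |-y⟩; P(|+x⟩) = |⟨+x|-y⟩|² = 1/2.
Joint probability = 29/34 × 1/2 = 0.426.

0.426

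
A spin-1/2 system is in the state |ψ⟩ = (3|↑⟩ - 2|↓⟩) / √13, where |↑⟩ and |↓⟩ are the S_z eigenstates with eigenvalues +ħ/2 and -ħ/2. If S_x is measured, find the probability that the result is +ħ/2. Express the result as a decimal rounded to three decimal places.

|+x⟩ = (|↑⟩ + |↓⟩)/√2, so ⟨+x|ψ⟩ = (1) / (√2·√13).
P = |1|² / 26 = 1/26.

0.038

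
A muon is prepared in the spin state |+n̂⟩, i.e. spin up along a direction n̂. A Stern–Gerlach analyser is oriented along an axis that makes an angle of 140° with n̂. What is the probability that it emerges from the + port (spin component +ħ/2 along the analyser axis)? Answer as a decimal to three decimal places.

0.117

For spin-½, the probability of finding spin-up along an axis at angle θ to the initial spin direction is cos²(θ/2); spin-down is sin²(θ/2).
θ = 140°, so P = cos²(70°) ≈ 0.117.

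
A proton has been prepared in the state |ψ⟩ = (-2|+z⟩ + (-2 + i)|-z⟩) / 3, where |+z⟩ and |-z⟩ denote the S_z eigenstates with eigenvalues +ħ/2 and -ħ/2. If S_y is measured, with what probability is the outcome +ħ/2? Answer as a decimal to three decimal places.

0.278

|+y⟩ = (|+z⟩ + i|-z⟩)/√2, so ⟨+y|ψ⟩ = (-1 + 2i) / (√2·3).
P = |-1 + 2i|² / 18 = 5/18.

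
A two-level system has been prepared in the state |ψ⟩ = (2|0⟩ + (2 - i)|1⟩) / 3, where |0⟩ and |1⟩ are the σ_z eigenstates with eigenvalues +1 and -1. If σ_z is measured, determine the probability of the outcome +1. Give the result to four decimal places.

The +1 outcome corresponds to |0⟩. Its amplitude in |ψ⟩ is 2/3.
P = |2|² / 9 = 4/9.

0.4444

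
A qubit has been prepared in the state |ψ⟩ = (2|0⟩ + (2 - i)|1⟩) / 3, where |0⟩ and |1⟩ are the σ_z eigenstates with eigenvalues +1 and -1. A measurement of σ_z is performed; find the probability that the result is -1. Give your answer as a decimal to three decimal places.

The -1 outcome corresponds to |1⟩. Its amplitude in |ψ⟩ is (2 - i)/3.
P = |2 - i|² / 9 = 5/9.

0.556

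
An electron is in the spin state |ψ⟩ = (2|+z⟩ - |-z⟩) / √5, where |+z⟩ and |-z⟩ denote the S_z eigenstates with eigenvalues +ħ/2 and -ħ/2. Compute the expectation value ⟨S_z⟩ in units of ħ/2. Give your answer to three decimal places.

⟨σ_z⟩ = |a|² - |b|² divided by |a|²+|b|², with a, b the |+z⟩, |-z⟩ amplitudes.
= (4 - 1)/5 = 3/5.
⟨S_z⟩ = (ħ/2)·⟨σ_z⟩.

0.600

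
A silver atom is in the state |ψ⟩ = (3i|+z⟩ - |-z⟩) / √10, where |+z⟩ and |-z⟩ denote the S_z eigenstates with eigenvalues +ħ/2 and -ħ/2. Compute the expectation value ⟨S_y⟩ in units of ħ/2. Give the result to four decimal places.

0.6000

⟨σ_y⟩ = 2 Im(a* b)/(|a|²+|b|²) with a = 3i, b = -1.
a* b = 3i, so ⟨σ_y⟩ = 6/10.
⟨S_y⟩ = (ħ/2)·⟨σ_y⟩.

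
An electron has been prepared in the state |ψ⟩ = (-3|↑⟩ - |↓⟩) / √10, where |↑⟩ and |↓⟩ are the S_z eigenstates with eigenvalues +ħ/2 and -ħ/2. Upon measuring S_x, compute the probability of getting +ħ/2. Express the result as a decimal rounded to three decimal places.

0.800

|+x⟩ = (|↑⟩ + |↓⟩)/√2, so ⟨+x|ψ⟩ = (-4) / (√2·√10).
P = |-4|² / 20 = 16/20.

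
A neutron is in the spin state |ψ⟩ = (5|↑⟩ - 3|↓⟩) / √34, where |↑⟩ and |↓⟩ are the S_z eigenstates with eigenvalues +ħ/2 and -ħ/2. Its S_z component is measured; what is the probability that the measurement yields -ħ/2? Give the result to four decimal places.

The -ħ/2 outcome corresponds to |↓⟩. Its amplitude in |ψ⟩ is -3/√34.
P = |-3|² / 34 = 9/34.

0.2647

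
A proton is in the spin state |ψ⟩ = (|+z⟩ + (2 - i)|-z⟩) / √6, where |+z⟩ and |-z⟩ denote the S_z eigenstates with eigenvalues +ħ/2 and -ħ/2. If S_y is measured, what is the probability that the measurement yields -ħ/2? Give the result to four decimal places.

|-y⟩ = (|+z⟩ - i|-z⟩)/√2, so ⟨-y|ψ⟩ = (2 + 2i) / (√2·√6).
P = |2 + 2i|² / 12 = 8/12.

0.6667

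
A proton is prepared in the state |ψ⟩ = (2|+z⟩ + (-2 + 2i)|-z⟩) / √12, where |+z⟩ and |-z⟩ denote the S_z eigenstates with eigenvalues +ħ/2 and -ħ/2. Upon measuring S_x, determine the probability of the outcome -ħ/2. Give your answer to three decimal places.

|-x⟩ = (|+z⟩ - |-z⟩)/√2, so ⟨-x|ψ⟩ = (4 - 2i) / (√2·√12).
P = |4 - 2i|² / 24 = 20/24.

0.833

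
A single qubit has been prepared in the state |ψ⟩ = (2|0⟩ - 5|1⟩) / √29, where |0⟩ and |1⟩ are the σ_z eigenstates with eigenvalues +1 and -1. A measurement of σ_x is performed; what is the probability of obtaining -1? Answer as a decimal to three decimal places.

|-x⟩ = (|0⟩ - |1⟩)/√2, so ⟨-x|ψ⟩ = (7) / (√2·√29).
P = |7|² / 58 = 49/58.

0.845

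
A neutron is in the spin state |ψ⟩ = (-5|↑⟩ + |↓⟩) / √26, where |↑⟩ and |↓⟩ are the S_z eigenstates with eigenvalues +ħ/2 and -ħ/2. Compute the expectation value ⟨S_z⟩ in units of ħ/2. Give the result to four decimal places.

⟨σ_z⟩ = |a|² - |b|² divided by |a|²+|b|², with a, b the |↑⟩, |↓⟩ amplitudes.
= (25 - 1)/26 = 24/26.
⟨S_z⟩ = (ħ/2)·⟨σ_z⟩.

0.9231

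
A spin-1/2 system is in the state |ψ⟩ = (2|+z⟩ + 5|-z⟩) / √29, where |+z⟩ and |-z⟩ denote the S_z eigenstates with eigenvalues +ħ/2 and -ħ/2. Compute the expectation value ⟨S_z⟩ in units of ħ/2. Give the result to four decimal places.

⟨σ_z⟩ = |a|² - |b|² divided by |a|²+|b|², with a, b the |+z⟩, |-z⟩ amplitudes.
= (4 - 25)/29 = -21/29.
⟨S_z⟩ = (ħ/2)·⟨σ_z⟩.

-0.7241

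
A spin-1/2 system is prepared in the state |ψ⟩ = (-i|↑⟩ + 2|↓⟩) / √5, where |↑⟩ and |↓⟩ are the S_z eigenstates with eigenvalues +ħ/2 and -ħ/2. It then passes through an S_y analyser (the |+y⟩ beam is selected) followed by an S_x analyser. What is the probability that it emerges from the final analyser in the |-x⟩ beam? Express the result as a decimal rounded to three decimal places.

0.450

First analyser (S_y): P(|+y⟩) = |⟨+y|ψ⟩|² = 9/10.
After stage 1 the state is |+y⟩; P(|-x⟩) = |⟨-x|+y⟩|² = 1/2.
Joint probability = 9/10 × 1/2 = 0.450.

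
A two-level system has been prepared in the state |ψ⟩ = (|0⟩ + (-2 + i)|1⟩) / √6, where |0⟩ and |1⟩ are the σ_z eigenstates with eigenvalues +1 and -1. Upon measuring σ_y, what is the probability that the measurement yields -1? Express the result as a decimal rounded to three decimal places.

0.333

|-y⟩ = (|0⟩ - i|1⟩)/√2, so ⟨-y|ψ⟩ = (-2i) / (√2·√6).
P = |-2i|² / 12 = 4/12.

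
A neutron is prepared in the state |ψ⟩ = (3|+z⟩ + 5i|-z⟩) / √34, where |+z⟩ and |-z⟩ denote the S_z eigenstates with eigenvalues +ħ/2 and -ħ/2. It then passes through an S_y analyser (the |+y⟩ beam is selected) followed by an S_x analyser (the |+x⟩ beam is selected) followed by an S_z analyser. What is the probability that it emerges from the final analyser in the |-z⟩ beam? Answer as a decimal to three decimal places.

0.235

First analyser (S_y): P(|+y⟩) = |⟨+y|ψ⟩|² = 64/68.
After stage 1 the state is |+y⟩; P(|+x⟩) = |⟨+x|+y⟩|² = 1/2.
After stage 2 the state is |+x⟩; P(|-z⟩) = |⟨-z|+x⟩|² = 1/2.
Joint probability = 64/68 × 1/2 × 1/2 = 0.235.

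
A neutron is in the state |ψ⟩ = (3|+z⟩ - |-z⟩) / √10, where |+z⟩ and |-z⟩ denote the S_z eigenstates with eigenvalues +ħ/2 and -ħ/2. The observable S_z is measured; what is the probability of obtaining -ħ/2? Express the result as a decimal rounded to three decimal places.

0.100

The -ħ/2 outcome corresponds to |-z⟩. Its amplitude in |ψ⟩ is -1/√10.
P = |-1|² / 10 = 1/10.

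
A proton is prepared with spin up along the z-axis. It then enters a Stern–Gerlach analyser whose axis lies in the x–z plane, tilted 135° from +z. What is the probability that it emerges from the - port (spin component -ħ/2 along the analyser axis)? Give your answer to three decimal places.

0.854

For spin-½, the probability of finding spin-up along an axis at angle θ to the initial spin direction is cos²(θ/2); spin-down is sin²(θ/2).
θ = 135°, so P = sin²(67.5°) ≈ 0.854.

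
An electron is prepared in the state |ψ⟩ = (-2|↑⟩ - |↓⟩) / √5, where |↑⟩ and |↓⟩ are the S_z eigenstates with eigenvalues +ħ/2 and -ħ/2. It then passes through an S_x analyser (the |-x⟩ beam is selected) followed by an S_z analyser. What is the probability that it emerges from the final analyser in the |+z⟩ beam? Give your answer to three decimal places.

0.050

First analyser (S_x): P(|-x⟩) = |⟨-x|ψ⟩|² = 1/10.
After stage 1 the state is |-x⟩; P(|+z⟩) = |⟨+z|-x⟩|² = 1/2.
Joint probability = 1/10 × 1/2 = 0.050.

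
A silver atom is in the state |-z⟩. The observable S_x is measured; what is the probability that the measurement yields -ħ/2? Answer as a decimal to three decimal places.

In the S_z basis, |-z⟩ = |-z⟩ and |-x⟩ = (|+z⟩ - |-z⟩)/√2.
|⟨-x|-z⟩|² = 1/2.

0.500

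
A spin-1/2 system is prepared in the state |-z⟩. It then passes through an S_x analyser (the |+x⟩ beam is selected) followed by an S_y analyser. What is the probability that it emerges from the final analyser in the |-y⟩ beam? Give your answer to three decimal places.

First analyser (S_x): from |-z⟩, P(|+x⟩) = 1/2.
After stage 1 the state is |+x⟩; P(|-y⟩) = |⟨-y|+x⟩|² = 1/2.
Joint probability = 1/2 × 1/2 = 0.250.

0.250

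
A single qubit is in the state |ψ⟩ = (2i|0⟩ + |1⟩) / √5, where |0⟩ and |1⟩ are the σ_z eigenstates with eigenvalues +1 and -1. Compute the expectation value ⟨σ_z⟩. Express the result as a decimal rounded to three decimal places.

0.600

⟨σ_z⟩ = |a|² - |b|² divided by |a|²+|b|², with a, b the |0⟩, |1⟩ amplitudes.
= (4 - 1)/5 = 3/5.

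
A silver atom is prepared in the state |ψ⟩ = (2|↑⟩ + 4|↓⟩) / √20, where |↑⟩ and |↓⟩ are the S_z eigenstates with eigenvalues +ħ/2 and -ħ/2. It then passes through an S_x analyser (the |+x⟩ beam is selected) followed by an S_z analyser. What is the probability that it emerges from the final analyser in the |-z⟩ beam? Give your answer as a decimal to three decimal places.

First analyser (S_x): P(|+x⟩) = |⟨+x|ψ⟩|² = 36/40.
After stage 1 the state is |+x⟩; P(|-z⟩) = |⟨-z|+x⟩|² = 1/2.
Joint probability = 36/40 × 1/2 = 0.450.

0.450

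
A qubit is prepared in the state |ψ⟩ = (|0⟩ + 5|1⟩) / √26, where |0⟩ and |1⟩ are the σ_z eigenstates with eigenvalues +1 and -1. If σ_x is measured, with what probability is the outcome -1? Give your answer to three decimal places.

0.308

|-x⟩ = (|0⟩ - |1⟩)/√2, so ⟨-x|ψ⟩ = (-4) / (√2·√26).
P = |-4|² / 52 = 16/52.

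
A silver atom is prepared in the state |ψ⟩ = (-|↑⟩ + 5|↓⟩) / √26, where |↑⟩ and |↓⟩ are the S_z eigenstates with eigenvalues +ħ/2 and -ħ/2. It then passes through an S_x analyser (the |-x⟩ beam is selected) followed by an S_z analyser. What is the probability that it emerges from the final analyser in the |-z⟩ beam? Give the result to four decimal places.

0.3462

First analyser (S_x): P(|-x⟩) = |⟨-x|ψ⟩|² = 36/52.
After stage 1 the state is |-x⟩; P(|-z⟩) = |⟨-z|-x⟩|² = 1/2.
Joint probability = 36/52 × 1/2 = 0.3462.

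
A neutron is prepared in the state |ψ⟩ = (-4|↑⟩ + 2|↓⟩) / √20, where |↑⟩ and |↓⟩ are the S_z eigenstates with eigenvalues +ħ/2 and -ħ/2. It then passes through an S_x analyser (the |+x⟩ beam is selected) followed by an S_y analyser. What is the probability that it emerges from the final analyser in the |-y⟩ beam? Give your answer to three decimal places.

First analyser (S_x): P(|+x⟩) = |⟨+x|ψ⟩|² = 4/40.
After stage 1 the state is |+x⟩; P(|-y⟩) = |⟨-y|+x⟩|² = 1/2.
Joint probability = 4/40 × 1/2 = 0.050.

0.050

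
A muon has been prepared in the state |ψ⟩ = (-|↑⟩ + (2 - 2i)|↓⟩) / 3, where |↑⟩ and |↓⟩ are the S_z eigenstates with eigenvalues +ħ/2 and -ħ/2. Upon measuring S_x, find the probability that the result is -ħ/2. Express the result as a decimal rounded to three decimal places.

|-x⟩ = (|↑⟩ - |↓⟩)/√2, so ⟨-x|ψ⟩ = (-3 + 2i) / (√2·3).
P = |-3 + 2i|² / 18 = 13/18.

0.722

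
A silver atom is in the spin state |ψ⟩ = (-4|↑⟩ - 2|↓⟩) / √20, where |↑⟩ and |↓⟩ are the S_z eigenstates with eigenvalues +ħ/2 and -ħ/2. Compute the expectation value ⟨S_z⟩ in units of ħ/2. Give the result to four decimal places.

⟨σ_z⟩ = |a|² - |b|² divided by |a|²+|b|², with a, b the |↑⟩, |↓⟩ amplitudes.
= (16 - 4)/20 = 12/20.
⟨S_z⟩ = (ħ/2)·⟨σ_z⟩.

0.6000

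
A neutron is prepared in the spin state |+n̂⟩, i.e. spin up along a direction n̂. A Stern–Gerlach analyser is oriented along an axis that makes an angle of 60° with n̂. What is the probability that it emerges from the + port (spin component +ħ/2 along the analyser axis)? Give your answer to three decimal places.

0.750

For spin-½, the probability of finding spin-up along an axis at angle θ to the initial spin direction is cos²(θ/2); spin-down is sin²(θ/2).
θ = 60°, so P = cos²(30°) ≈ 0.750.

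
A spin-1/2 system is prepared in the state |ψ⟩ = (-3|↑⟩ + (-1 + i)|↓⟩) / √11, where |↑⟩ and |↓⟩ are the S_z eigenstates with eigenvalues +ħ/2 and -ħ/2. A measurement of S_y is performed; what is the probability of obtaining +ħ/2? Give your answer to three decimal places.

|+y⟩ = (|↑⟩ + i|↓⟩)/√2, so ⟨+y|ψ⟩ = (-2 + i) / (√2·√11).
P = |-2 + i|² / 22 = 5/22.

0.227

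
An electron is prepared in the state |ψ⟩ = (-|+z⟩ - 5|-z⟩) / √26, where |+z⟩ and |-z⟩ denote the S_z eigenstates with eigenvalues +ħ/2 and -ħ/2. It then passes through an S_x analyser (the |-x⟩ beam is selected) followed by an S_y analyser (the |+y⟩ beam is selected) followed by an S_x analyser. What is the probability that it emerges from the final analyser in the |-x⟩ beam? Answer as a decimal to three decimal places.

First analyser (S_x): P(|-x⟩) = |⟨-x|ψ⟩|² = 16/52.
After stage 1 the state is |-x⟩; P(|+y⟩) = |⟨+y|-x⟩|² = 1/2.
After stage 2 the state is |+y⟩; P(|-x⟩) = |⟨-x|+y⟩|² = 1/2.
Joint probability = 16/52 × 1/2 × 1/2 = 0.077.

0.077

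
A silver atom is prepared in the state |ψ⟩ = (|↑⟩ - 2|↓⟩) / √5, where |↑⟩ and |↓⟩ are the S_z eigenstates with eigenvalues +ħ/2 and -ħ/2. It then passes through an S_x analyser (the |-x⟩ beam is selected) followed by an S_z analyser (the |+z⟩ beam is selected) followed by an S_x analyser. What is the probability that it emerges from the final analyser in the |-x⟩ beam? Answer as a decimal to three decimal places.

First analyser (S_x): P(|-x⟩) = |⟨-x|ψ⟩|² = 9/10.
After stage 1 the state is |-x⟩; P(|+z⟩) = |⟨+z|-x⟩|² = 1/2.
After stage 2 the state is |+z⟩; P(|-x⟩) = |⟨-x|+z⟩|² = 1/2.
Joint probability = 9/10 × 1/2 × 1/2 = 0.225.

0.225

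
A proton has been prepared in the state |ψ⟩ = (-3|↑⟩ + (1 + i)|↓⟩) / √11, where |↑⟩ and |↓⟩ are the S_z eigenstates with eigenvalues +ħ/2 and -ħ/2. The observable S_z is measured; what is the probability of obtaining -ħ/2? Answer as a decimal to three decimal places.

0.182

The -ħ/2 outcome corresponds to |↓⟩. Its amplitude in |ψ⟩ is (1 + i)/√11.
P = |1 + i|² / 11 = 2/11.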